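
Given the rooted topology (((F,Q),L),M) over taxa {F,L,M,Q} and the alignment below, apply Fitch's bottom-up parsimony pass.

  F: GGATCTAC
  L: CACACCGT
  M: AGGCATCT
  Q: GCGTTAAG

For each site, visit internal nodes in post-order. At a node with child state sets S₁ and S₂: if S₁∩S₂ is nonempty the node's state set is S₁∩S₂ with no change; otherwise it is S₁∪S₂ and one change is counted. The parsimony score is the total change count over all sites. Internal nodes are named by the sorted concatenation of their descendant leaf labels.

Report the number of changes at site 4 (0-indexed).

2

site 0, node FQ: F={G} ∩ Q={G} → {G} (+0)
site 0, node FLQ: FQ={G} ∪ L={C} → {C,G} (+1)
site 0, node FLMQ: FLQ={C,G} ∪ M={A} → {A,C,G} (+1)
site 1, node FQ: F={G} ∪ Q={C} → {C,G} (+1)
site 1, node FLQ: FQ={C,G} ∪ L={A} → {A,C,G} (+1)
site 1, node FLMQ: FLQ={A,C,G} ∩ M={G} → {G} (+0)
site 2, node FQ: F={A} ∪ Q={G} → {A,G} (+1)
site 2, node FLQ: FQ={A,G} ∪ L={C} → {A,C,G} (+1)
site 2, node FLMQ: FLQ={A,C,G} ∩ M={G} → {G} (+0)
site 3, node FQ: F={T} ∩ Q={T} → {T} (+0)
site 3, node FLQ: FQ={T} ∪ L={A} → {A,T} (+1)
site 3, node FLMQ: FLQ={A,T} ∪ M={C} → {A,C,T} (+1)
site 4, node FQ: F={C} ∪ Q={T} → {C,T} (+1)
site 4, node FLQ: FQ={C,T} ∩ L={C} → {C} (+0)
site 4, node FLMQ: FLQ={C} ∪ M={A} → {A,C} (+1)
site 5, node FQ: F={T} ∪ Q={A} → {A,T} (+1)
site 5, node FLQ: FQ={A,T} ∪ L={C} → {A,C,T} (+1)
site 5, node FLMQ: FLQ={A,C,T} ∩ M={T} → {T} (+0)
site 6, node FQ: F={A} ∩ Q={A} → {A} (+0)
site 6, node FLQ: FQ={A} ∪ L={G} → {A,G} (+1)
site 6, node FLMQ: FLQ={A,G} ∪ M={C} → {A,C,G} (+1)
site 7, node FQ: F={C} ∪ Q={G} → {C,G} (+1)
site 7, node FLQ: FQ={C,G} ∪ L={T} → {C,G,T} (+1)
site 7, node FLMQ: FLQ={C,G,T} ∩ M={T} → {T} (+0)
per-site changes: [2, 2, 2, 2, 2, 2, 2, 2]; total = 16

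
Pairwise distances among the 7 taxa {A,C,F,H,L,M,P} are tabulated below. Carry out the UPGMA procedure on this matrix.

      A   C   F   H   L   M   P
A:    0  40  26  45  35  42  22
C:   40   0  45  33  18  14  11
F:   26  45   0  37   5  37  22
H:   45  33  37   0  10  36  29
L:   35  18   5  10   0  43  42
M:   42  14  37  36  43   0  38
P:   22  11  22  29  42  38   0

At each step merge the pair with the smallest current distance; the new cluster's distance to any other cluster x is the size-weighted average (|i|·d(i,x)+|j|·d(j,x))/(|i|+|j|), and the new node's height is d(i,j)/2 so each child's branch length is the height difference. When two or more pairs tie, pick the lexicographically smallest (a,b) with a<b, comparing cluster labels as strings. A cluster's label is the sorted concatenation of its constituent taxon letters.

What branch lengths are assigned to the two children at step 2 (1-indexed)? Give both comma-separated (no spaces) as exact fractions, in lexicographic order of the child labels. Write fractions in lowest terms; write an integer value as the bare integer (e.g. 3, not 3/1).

11/2,11/2

1. join F+L (d=5) ⇒ FL; edges |F|=5/2, |L|=5/2
  updated: d(A,FL)=61/2, d(C,FL)=63/2, d(FL,H)=47/2, d(FL,M)=40, d(FL,P)=32
2. join C+P (d=11) ⇒ CP; edges |C|=11/2, |P|=11/2
  updated: d(A,CP)=31, d(CP,FL)=127/4, d(CP,H)=31, d(CP,M)=26
3. join FL+H (d=47/2) ⇒ FHL; edges |FL|=37/4, |H|=47/4
  updated: d(A,FHL)=106/3, d(CP,FHL)=63/2, d(FHL,M)=116/3
4. join CP+M (d=26) ⇒ CMP; edges |CP|=15/2, |M|=13
  updated: d(A,CMP)=104/3, d(CMP,FHL)=305/9
5. join CMP+FHL (d=305/9) ⇒ CFHLMP; edges |CMP|=71/18, |FHL|=187/36
  updated: d(A,CFHLMP)=35
6. join A+CFHLMP (d=35) ⇒ ACFHLMP; edges |A|=35/2, |CFHLMP|=5/9
final tree: (A:35/2,(((C:11/2,P:11/2):15/2,M:13):71/18,((F:5/2,L:5/2):37/4,H:47/4):187/36):5/9)
total length: 3049/36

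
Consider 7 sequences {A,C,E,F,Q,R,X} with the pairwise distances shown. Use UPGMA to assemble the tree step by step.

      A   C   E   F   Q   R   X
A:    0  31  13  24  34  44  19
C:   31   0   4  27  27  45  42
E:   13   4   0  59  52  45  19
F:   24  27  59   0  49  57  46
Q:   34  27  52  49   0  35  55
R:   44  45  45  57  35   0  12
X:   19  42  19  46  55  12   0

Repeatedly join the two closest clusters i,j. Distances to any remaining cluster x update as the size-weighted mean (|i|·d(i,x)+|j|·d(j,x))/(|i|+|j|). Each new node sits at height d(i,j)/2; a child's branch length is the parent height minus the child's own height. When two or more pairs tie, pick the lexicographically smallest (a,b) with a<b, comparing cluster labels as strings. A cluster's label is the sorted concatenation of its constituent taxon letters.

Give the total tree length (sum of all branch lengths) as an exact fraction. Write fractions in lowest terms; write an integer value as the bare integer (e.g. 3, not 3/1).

1. join C+E (d=4) ⇒ CE; edges |C|=2, |E|=2
  updated: d(A,CE)=22, d(CE,F)=43, d(CE,Q)=79/2, d(CE,R)=45, d(CE,X)=61/2
2. join R+X (d=12) ⇒ RX; edges |R|=6, |X|=6
  updated: d(A,RX)=63/2, d(CE,RX)=151/4, d(F,RX)=103/2, d(Q,RX)=45
3. join A+CE (d=22) ⇒ ACE; edges |A|=11, |CE|=9
  updated: d(ACE,F)=110/3, d(ACE,Q)=113/3, d(ACE,RX)=107/3
4. join ACE+RX (d=107/3) ⇒ ACERX; edges |ACE|=41/6, |RX|=71/6
  updated: d(ACERX,F)=213/5, d(ACERX,Q)=203/5
5. join ACERX+Q (d=203/5) ⇒ ACEQRX; edges |ACERX|=37/15, |Q|=203/10
  updated: d(ACEQRX,F)=131/3
6. join ACEQRX+F (d=131/3) ⇒ ACEFQRX; edges |ACEQRX|=23/15, |F|=131/6
final tree: ((((A:11,(C:2,E:2):9):41/6,(R:6,X:6):71/6):37/15,Q:203/10):23/15,F:131/6)
total length: 504/5

504/5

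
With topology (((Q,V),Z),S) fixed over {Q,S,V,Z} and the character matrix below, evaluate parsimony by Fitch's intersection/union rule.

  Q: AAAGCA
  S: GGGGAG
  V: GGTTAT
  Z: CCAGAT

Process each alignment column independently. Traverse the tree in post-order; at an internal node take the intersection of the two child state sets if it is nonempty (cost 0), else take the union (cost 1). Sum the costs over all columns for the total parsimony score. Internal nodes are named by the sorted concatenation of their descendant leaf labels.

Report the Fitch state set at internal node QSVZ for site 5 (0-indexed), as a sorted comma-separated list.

QV@0: {A} ∪ {G} = {A,G} (union, +1)
QVZ@0: {A,G} ∪ {C} = {A,C,G} (union, +1)
QSVZ@0: {A,C,G} ∩ {G} = {G} (intersection, +0)
QV@1: {A} ∪ {G} = {A,G} (union, +1)
QVZ@1: {A,G} ∪ {C} = {A,C,G} (union, +1)
QSVZ@1: {A,C,G} ∩ {G} = {G} (intersection, +0)
QV@2: {A} ∪ {T} = {A,T} (union, +1)
QVZ@2: {A,T} ∩ {A} = {A} (intersection, +0)
QSVZ@2: {A} ∪ {G} = {A,G} (union, +1)
QV@3: {G} ∪ {T} = {G,T} (union, +1)
QVZ@3: {G,T} ∩ {G} = {G} (intersection, +0)
QSVZ@3: {G} ∩ {G} = {G} (intersection, +0)
QV@4: {C} ∪ {A} = {A,C} (union, +1)
QVZ@4: {A,C} ∩ {A} = {A} (intersection, +0)
QSVZ@4: {A} ∩ {A} = {A} (intersection, +0)
QV@5: {A} ∪ {T} = {A,T} (union, +1)
QVZ@5: {A,T} ∩ {T} = {T} (intersection, +0)
QSVZ@5: {T} ∪ {G} = {G,T} (union, +1)
per-site changes: [2, 2, 2, 1, 1, 2]; total = 10

G,T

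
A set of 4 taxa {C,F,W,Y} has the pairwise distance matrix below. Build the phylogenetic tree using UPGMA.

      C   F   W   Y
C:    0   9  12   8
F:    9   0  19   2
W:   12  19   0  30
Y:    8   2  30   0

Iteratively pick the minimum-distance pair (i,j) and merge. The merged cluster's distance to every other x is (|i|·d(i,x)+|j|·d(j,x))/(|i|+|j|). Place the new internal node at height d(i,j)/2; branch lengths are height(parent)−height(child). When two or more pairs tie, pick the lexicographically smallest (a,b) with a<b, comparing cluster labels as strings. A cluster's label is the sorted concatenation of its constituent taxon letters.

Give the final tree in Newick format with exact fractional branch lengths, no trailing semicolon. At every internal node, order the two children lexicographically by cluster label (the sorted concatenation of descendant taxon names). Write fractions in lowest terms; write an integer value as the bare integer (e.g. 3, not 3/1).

((C:17/4,(F:1,Y:1):13/4):71/12,W:61/6)

1. join F+Y (d=2) ⇒ FY; edges |F|=1, |Y|=1
  updated: d(C,FY)=17/2, d(FY,W)=49/2
2. join C+FY (d=17/2) ⇒ CFY; edges |C|=17/4, |FY|=13/4
  updated: d(CFY,W)=61/3
3. join CFY+W (d=61/3) ⇒ CFWY; edges |CFY|=71/12, |W|=61/6
final tree: ((C:17/4,(F:1,Y:1):13/4):71/12,W:61/6)
total length: 307/12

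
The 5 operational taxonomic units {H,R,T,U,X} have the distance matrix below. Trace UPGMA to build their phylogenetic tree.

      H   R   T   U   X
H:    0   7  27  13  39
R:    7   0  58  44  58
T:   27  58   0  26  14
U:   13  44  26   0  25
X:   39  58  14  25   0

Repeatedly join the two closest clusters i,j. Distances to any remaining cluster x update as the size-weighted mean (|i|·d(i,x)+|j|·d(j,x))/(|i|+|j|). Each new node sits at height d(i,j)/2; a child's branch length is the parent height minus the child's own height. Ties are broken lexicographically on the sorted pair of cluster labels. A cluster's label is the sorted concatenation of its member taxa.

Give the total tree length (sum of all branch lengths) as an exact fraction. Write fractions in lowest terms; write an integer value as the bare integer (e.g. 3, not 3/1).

step 1: merge (H,R) at d=7; branch lengths H→7/2, R→7/2; new cluster HR
  updated: d(HR,T)=85/2, d(HR,U)=57/2, d(HR,X)=97/2
step 2: merge (T,X) at d=14; branch lengths T→7, X→7; new cluster TX
  updated: d(HR,TX)=91/2, d(TX,U)=51/2
step 3: merge (TX,U) at d=51/2; branch lengths TX→23/4, U→51/4; new cluster TUX
  updated: d(HR,TUX)=239/6
step 4: merge (HR,TUX) at d=239/6; branch lengths HR→197/12, TUX→43/6; new cluster HRTUX
final tree: ((H:7/2,R:7/2):197/12,((T:7,X:7):23/4,U:51/4):43/6)
total length: 757/12

757/12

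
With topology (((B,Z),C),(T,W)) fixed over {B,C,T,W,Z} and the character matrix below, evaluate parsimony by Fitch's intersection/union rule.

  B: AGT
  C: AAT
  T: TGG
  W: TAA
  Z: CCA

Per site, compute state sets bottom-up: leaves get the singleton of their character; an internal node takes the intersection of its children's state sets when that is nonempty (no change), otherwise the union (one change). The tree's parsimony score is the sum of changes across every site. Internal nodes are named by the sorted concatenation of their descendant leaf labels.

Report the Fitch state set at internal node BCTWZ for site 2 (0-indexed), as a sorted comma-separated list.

site 0, node BZ: B={A} ∪ Z={C} → {A,C} (+1)
site 0, node BCZ: BZ={A,C} ∩ C={A} → {A} (+0)
site 0, node TW: T={T} ∩ W={T} → {T} (+0)
site 0, node BCTWZ: BCZ={A} ∪ TW={T} → {A,T} (+1)
site 1, node BZ: B={G} ∪ Z={C} → {C,G} (+1)
site 1, node BCZ: BZ={C,G} ∪ C={A} → {A,C,G} (+1)
site 1, node TW: T={G} ∪ W={A} → {A,G} (+1)
site 1, node BCTWZ: BCZ={A,C,G} ∩ TW={A,G} → {A,G} (+0)
site 2, node BZ: B={T} ∪ Z={A} → {A,T} (+1)
site 2, node BCZ: BZ={A,T} ∩ C={T} → {T} (+0)
site 2, node TW: T={G} ∪ W={A} → {A,G} (+1)
site 2, node BCTWZ: BCZ={T} ∪ TW={A,G} → {A,G,T} (+1)
per-site changes: [2, 3, 3]; total = 8

A,G,T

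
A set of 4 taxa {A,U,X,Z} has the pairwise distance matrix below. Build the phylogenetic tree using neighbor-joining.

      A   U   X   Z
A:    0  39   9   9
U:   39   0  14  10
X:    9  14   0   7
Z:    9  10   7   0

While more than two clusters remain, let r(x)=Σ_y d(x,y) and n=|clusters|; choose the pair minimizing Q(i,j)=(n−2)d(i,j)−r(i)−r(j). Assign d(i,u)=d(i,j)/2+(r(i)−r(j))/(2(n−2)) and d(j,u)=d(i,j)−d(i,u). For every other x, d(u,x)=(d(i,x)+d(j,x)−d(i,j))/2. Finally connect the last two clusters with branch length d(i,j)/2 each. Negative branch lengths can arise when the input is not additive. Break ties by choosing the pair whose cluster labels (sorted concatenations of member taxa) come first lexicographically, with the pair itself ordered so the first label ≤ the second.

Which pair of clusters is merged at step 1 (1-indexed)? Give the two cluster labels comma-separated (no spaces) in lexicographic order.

iteration 1: select A,X (d=9, Q=-69); attach at lengths (45/4, -9/4); label the merged cluster AX
  updated: d(AX,U)=22, d(AX,Z)=7/2
iteration 2: select AX,U (d=22, Q=-71/2); attach at lengths (31/4, 57/4); label the merged cluster AUX
  updated: d(AUX,Z)=-17/4
iteration 3: select AUX,Z (d=-17/4); attach at lengths (-17/8, -17/8); label the merged cluster AUXZ
final tree: (((A:45/4,X:-9/4):31/4,U:57/4):-17/8,Z:-17/8)
total length: 107/4

A,X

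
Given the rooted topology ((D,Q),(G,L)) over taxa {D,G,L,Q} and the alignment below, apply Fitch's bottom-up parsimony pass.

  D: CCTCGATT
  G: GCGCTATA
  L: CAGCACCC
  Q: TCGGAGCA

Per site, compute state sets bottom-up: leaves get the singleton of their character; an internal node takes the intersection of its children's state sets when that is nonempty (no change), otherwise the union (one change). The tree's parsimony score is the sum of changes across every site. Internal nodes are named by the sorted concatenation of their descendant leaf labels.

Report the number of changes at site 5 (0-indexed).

DQ@0: {C} ∪ {T} = {C,T} (union, +1)
GL@0: {G} ∪ {C} = {C,G} (union, +1)
DGLQ@0: {C,T} ∩ {C,G} = {C} (intersection, +0)
DQ@1: {C} ∩ {C} = {C} (intersection, +0)
GL@1: {C} ∪ {A} = {A,C} (union, +1)
DGLQ@1: {C} ∩ {A,C} = {C} (intersection, +0)
DQ@2: {T} ∪ {G} = {G,T} (union, +1)
GL@2: {G} ∩ {G} = {G} (intersection, +0)
DGLQ@2: {G,T} ∩ {G} = {G} (intersection, +0)
DQ@3: {C} ∪ {G} = {C,G} (union, +1)
GL@3: {C} ∩ {C} = {C} (intersection, +0)
DGLQ@3: {C,G} ∩ {C} = {C} (intersection, +0)
DQ@4: {G} ∪ {A} = {A,G} (union, +1)
GL@4: {T} ∪ {A} = {A,T} (union, +1)
DGLQ@4: {A,G} ∩ {A,T} = {A} (intersection, +0)
DQ@5: {A} ∪ {G} = {A,G} (union, +1)
GL@5: {A} ∪ {C} = {A,C} (union, +1)
DGLQ@5: {A,G} ∩ {A,C} = {A} (intersection, +0)
DQ@6: {T} ∪ {C} = {C,T} (union, +1)
GL@6: {T} ∪ {C} = {C,T} (union, +1)
DGLQ@6: {C,T} ∩ {C,T} = {C,T} (intersection, +0)
DQ@7: {T} ∪ {A} = {A,T} (union, +1)
GL@7: {A} ∪ {C} = {A,C} (union, +1)
DGLQ@7: {A,T} ∩ {A,C} = {A} (intersection, +0)
per-site changes: [2, 1, 1, 1, 2, 2, 2, 2]; total = 13

2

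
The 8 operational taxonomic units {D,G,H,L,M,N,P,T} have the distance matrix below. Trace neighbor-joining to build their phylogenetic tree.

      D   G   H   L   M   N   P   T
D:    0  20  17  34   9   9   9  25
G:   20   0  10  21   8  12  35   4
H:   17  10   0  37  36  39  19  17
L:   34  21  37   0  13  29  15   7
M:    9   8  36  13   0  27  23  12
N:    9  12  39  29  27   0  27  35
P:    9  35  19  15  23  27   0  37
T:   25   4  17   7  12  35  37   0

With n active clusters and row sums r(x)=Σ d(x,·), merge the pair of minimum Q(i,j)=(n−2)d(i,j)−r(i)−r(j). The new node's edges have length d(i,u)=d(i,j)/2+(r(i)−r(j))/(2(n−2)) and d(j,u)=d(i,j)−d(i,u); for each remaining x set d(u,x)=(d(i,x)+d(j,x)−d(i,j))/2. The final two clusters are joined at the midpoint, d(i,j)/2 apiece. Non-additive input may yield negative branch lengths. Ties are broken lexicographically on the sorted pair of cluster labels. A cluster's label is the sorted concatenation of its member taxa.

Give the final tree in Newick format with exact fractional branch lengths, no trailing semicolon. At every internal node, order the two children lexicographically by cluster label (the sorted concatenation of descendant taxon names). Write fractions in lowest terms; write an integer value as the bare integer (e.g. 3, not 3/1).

(((D:-69/32,N:357/32):103/32,((G:-1/20,H:201/20):81/16,((L:61/12,T:23/12):193/32,M:95/32):73/16):161/32):329/64,P:329/64)

1. join L+T (d=7, Q=-251) ⇒ LT; edges |L|=61/12, |T|=23/12
  updated: d(D,LT)=26, d(G,LT)=9, d(H,LT)=47/2, d(LT,M)=9, d(LT,N)=57/2, d(LT,P)=45/2
2. join G+H (d=10, Q=-377/2) ⇒ GH; edges |G|=-1/20, |H|=201/20
  updated: d(D,GH)=27/2, d(GH,LT)=45/4, d(GH,M)=17, d(GH,N)=41/2, d(GH,P)=22
3. join LT+M (d=9, Q=-585/4) ⇒ LMT; edges |LT|=193/32, |M|=95/32
  updated: d(D,LMT)=13, d(GH,LMT)=77/8, d(LMT,N)=93/4, d(LMT,P)=73/4
4. join GH+LMT (d=77/8, Q=-807/8) ⇒ GHLMT; edges |GH|=81/16, |LMT|=73/16
  updated: d(D,GHLMT)=135/16, d(GHLMT,N)=273/16, d(GHLMT,P)=245/16
5. join D+N (d=9, Q=-123/2) ⇒ DN; edges |D|=-69/32, |N|=357/32
  updated: d(DN,GHLMT)=33/4, d(DN,P)=27/2
6. join DN+GHLMT (d=33/4, Q=-593/16) ⇒ DGHLMNT; edges |DN|=103/32, |GHLMT|=161/32
  updated: d(DGHLMNT,P)=329/32
7. join DGHLMNT+P (d=329/32) ⇒ DGHLMNPT; edges |DGHLMNT|=329/64, |P|=329/64
final tree: (((D:-69/32,N:357/32):103/32,((G:-1/20,H:201/20):81/16,((L:61/12,T:23/12):193/32,M:95/32):73/16):161/32):329/64,P:329/64)
total length: 2021/32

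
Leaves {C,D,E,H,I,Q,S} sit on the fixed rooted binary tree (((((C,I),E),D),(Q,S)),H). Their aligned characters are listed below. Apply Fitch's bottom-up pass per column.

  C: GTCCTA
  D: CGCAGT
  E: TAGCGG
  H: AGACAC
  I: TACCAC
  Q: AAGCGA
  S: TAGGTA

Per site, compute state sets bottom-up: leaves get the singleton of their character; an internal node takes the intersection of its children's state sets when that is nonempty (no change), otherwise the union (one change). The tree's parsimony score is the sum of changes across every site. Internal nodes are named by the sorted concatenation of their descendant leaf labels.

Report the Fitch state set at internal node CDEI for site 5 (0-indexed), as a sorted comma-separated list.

A,C,G,T

CI@0: {G} ∪ {T} = {G,T} (union, +1)
CEI@0: {G,T} ∩ {T} = {T} (intersection, +0)
CDEI@0: {T} ∪ {C} = {C,T} (union, +1)
QS@0: {A} ∪ {T} = {A,T} (union, +1)
CDEIQS@0: {C,T} ∩ {A,T} = {T} (intersection, +0)
CDEHIQS@0: {T} ∪ {A} = {A,T} (union, +1)
CI@1: {T} ∪ {A} = {A,T} (union, +1)
CEI@1: {A,T} ∩ {A} = {A} (intersection, +0)
CDEI@1: {A} ∪ {G} = {A,G} (union, +1)
QS@1: {A} ∩ {A} = {A} (intersection, +0)
CDEIQS@1: {A,G} ∩ {A} = {A} (intersection, +0)
CDEHIQS@1: {A} ∪ {G} = {A,G} (union, +1)
CI@2: {C} ∩ {C} = {C} (intersection, +0)
CEI@2: {C} ∪ {G} = {C,G} (union, +1)
CDEI@2: {C,G} ∩ {C} = {C} (intersection, +0)
QS@2: {G} ∩ {G} = {G} (intersection, +0)
CDEIQS@2: {C} ∪ {G} = {C,G} (union, +1)
CDEHIQS@2: {C,G} ∪ {A} = {A,C,G} (union, +1)
CI@3: {C} ∩ {C} = {C} (intersection, +0)
CEI@3: {C} ∩ {C} = {C} (intersection, +0)
CDEI@3: {C} ∪ {A} = {A,C} (union, +1)
QS@3: {C} ∪ {G} = {C,G} (union, +1)
CDEIQS@3: {A,C} ∩ {C,G} = {C} (intersection, +0)
CDEHIQS@3: {C} ∩ {C} = {C} (intersection, +0)
CI@4: {T} ∪ {A} = {A,T} (union, +1)
CEI@4: {A,T} ∪ {G} = {A,G,T} (union, +1)
CDEI@4: {A,G,T} ∩ {G} = {G} (intersection, +0)
QS@4: {G} ∪ {T} = {G,T} (union, +1)
CDEIQS@4: {G} ∩ {G,T} = {G} (intersection, +0)
CDEHIQS@4: {G} ∪ {A} = {A,G} (union, +1)
CI@5: {A} ∪ {C} = {A,C} (union, +1)
CEI@5: {A,C} ∪ {G} = {A,C,G} (union, +1)
CDEI@5: {A,C,G} ∪ {T} = {A,C,G,T} (union, +1)
QS@5: {A} ∩ {A} = {A} (intersection, +0)
CDEIQS@5: {A,C,G,T} ∩ {A} = {A} (intersection, +0)
CDEHIQS@5: {A} ∪ {C} = {A,C} (union, +1)
per-site changes: [4, 3, 3, 2, 4, 4]; total = 20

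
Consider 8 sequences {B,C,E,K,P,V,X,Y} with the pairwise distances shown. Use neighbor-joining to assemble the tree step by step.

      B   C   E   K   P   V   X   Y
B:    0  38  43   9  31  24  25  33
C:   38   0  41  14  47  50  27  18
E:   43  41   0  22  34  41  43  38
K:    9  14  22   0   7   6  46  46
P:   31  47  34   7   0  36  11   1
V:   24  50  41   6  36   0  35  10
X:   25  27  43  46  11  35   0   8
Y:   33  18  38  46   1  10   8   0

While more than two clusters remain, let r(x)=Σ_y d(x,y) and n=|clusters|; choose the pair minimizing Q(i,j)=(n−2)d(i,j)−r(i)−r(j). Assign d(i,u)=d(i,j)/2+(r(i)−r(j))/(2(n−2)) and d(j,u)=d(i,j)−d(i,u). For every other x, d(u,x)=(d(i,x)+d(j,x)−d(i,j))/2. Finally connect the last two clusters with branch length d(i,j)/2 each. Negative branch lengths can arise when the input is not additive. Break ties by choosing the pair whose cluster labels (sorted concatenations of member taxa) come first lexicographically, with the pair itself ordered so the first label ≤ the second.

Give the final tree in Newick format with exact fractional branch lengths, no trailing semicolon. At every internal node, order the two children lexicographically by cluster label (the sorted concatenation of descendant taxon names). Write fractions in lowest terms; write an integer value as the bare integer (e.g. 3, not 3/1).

((((B:99/10,(K:-4/3,V:22/3):18/5):425/64,E:1431/64):193/64,C:1047/64):553/128,((P:111/32,Y:-79/32):157/48,X:275/48):553/128)

iteration 1: select K,V (d=6, Q=-316); attach at lengths (-4/3, 22/3); label the merged cluster KV
  updated: d(B,KV)=27/2, d(C,KV)=29, d(E,KV)=57/2, d(KV,P)=37/2, d(KV,X)=75/2, d(KV,Y)=25
iteration 2: select B,KV (d=27/2, Q=-268); attach at lengths (99/10, 18/5); label the merged cluster BKV
  updated: d(BKV,C)=107/4, d(BKV,E)=29, d(BKV,P)=18, d(BKV,X)=49/2, d(BKV,Y)=89/4
iteration 3: select P,Y (d=1, Q=-777/4); attach at lengths (111/32, -79/32); label the merged cluster PY
  updated: d(BKV,PY)=157/8, d(C,PY)=32, d(E,PY)=71/2, d(PY,X)=9
iteration 4: select PY,X (d=9, Q=-1381/8); attach at lengths (157/48, 275/48); label the merged cluster PXY
  updated: d(BKV,PXY)=281/16, d(C,PXY)=25, d(E,PXY)=139/4
iteration 5: select BKV,E (d=29, Q=-1921/16); attach at lengths (425/64, 1431/64); label the merged cluster BEKV
  updated: d(BEKV,C)=155/8, d(BEKV,PXY)=373/32
iteration 6: select BEKV,C (d=155/8, Q=-1793/32); attach at lengths (193/64, 1047/64); label the merged cluster BCEKV
  updated: d(BCEKV,PXY)=553/64
iteration 7: select BCEKV,PXY (d=553/64); attach at lengths (553/128, 553/128); label the merged cluster BCEKPVXY
final tree: ((((B:99/10,(K:-4/3,V:22/3):18/5):425/64,E:1431/64):193/64,C:1047/64):553/128,((P:111/32,Y:-79/32):157/48,X:275/48):553/128)
total length: 5537/64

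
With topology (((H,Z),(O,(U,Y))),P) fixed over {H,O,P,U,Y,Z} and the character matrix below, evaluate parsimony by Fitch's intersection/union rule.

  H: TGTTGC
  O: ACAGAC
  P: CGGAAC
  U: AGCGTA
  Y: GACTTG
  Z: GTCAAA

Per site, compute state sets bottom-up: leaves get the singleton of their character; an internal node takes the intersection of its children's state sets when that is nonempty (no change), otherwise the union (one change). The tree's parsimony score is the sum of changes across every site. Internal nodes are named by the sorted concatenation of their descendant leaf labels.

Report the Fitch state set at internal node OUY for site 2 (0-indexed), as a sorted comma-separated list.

HZ@0: {T} ∪ {G} = {G,T} (union, +1)
UY@0: {A} ∪ {G} = {A,G} (union, +1)
OUY@0: {A} ∩ {A,G} = {A} (intersection, +0)
HOUYZ@0: {G,T} ∪ {A} = {A,G,T} (union, +1)
HOPUYZ@0: {A,G,T} ∪ {C} = {A,C,G,T} (union, +1)
HZ@1: {G} ∪ {T} = {G,T} (union, +1)
UY@1: {G} ∪ {A} = {A,G} (union, +1)
OUY@1: {C} ∪ {A,G} = {A,C,G} (union, +1)
HOUYZ@1: {G,T} ∩ {A,C,G} = {G} (intersection, +0)
HOPUYZ@1: {G} ∩ {G} = {G} (intersection, +0)
HZ@2: {T} ∪ {C} = {C,T} (union, +1)
UY@2: {C} ∩ {C} = {C} (intersection, +0)
OUY@2: {A} ∪ {C} = {A,C} (union, +1)
HOUYZ@2: {C,T} ∩ {A,C} = {C} (intersection, +0)
HOPUYZ@2: {C} ∪ {G} = {C,G} (union, +1)
HZ@3: {T} ∪ {A} = {A,T} (union, +1)
UY@3: {G} ∪ {T} = {G,T} (union, +1)
OUY@3: {G} ∩ {G,T} = {G} (intersection, +0)
HOUYZ@3: {A,T} ∪ {G} = {A,G,T} (union, +1)
HOPUYZ@3: {A,G,T} ∩ {A} = {A} (intersection, +0)
HZ@4: {G} ∪ {A} = {A,G} (union, +1)
UY@4: {T} ∩ {T} = {T} (intersection, +0)
OUY@4: {A} ∪ {T} = {A,T} (union, +1)
HOUYZ@4: {A,G} ∩ {A,T} = {A} (intersection, +0)
HOPUYZ@4: {A} ∩ {A} = {A} (intersection, +0)
HZ@5: {C} ∪ {A} = {A,C} (union, +1)
UY@5: {A} ∪ {G} = {A,G} (union, +1)
OUY@5: {C} ∪ {A,G} = {A,C,G} (union, +1)
HOUYZ@5: {A,C} ∩ {A,C,G} = {A,C} (intersection, +0)
HOPUYZ@5: {A,C} ∩ {C} = {C} (intersection, +0)
per-site changes: [4, 3, 3, 3, 2, 3]; total = 18

A,C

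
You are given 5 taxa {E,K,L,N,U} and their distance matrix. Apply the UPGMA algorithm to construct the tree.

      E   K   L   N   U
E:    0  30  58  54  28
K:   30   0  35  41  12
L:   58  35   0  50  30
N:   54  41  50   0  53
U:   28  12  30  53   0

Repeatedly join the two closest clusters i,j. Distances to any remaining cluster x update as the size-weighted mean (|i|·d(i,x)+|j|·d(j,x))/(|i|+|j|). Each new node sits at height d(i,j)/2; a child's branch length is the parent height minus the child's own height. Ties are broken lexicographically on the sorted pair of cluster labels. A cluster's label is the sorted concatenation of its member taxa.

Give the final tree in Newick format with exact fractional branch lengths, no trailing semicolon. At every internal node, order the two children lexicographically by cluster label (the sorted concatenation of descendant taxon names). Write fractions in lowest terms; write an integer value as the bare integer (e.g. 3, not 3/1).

iteration 1: select K,U (d=12); attach at lengths (6, 6); label the merged cluster KU
  updated: d(E,KU)=29, d(KU,L)=65/2, d(KU,N)=47
iteration 2: select E,KU (d=29); attach at lengths (29/2, 17/2); label the merged cluster EKU
  updated: d(EKU,L)=41, d(EKU,N)=148/3
iteration 3: select EKU,L (d=41); attach at lengths (6, 41/2); label the merged cluster EKLU
  updated: d(EKLU,N)=99/2
iteration 4: select EKLU,N (d=99/2); attach at lengths (17/4, 99/4); label the merged cluster EKLNU
final tree: (((E:29/2,(K:6,U:6):17/2):6,L:41/2):17/4,N:99/4)
total length: 181/2

(((E:29/2,(K:6,U:6):17/2):6,L:41/2):17/4,N:99/4)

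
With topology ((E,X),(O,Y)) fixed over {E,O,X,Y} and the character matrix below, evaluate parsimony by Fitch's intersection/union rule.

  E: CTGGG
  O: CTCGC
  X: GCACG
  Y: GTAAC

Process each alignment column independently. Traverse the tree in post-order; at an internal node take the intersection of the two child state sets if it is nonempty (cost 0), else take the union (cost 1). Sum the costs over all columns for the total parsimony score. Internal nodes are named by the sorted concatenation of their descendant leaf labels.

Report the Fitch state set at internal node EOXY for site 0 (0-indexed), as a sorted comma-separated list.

site 0, node EX: E={C} ∪ X={G} → {C,G} (+1)
site 0, node OY: O={C} ∪ Y={G} → {C,G} (+1)
site 0, node EOXY: EX={C,G} ∩ OY={C,G} → {C,G} (+0)
site 1, node EX: E={T} ∪ X={C} → {C,T} (+1)
site 1, node OY: O={T} ∩ Y={T} → {T} (+0)
site 1, node EOXY: EX={C,T} ∩ OY={T} → {T} (+0)
site 2, node EX: E={G} ∪ X={A} → {A,G} (+1)
site 2, node OY: O={C} ∪ Y={A} → {A,C} (+1)
site 2, node EOXY: EX={A,G} ∩ OY={A,C} → {A} (+0)
site 3, node EX: E={G} ∪ X={C} → {C,G} (+1)
site 3, node OY: O={G} ∪ Y={A} → {A,G} (+1)
site 3, node EOXY: EX={C,G} ∩ OY={A,G} → {G} (+0)
site 4, node EX: E={G} ∩ X={G} → {G} (+0)
site 4, node OY: O={C} ∩ Y={C} → {C} (+0)
site 4, node EOXY: EX={G} ∪ OY={C} → {C,G} (+1)
per-site changes: [2, 1, 2, 2, 1]; total = 8

C,G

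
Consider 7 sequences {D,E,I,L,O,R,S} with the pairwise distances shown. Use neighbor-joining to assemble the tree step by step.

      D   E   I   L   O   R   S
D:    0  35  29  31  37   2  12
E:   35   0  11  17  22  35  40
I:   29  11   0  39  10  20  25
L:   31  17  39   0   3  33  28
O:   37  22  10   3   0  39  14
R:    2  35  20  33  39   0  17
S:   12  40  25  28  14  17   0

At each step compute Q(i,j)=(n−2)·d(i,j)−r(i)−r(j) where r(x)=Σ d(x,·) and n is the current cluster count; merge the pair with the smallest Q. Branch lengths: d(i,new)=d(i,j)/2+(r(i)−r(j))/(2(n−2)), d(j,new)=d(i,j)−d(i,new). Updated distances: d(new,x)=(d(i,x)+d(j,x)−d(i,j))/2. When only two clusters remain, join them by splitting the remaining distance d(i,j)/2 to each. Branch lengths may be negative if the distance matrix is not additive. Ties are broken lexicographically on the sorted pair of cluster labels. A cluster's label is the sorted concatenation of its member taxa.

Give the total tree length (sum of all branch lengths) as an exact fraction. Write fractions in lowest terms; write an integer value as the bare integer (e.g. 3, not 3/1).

iteration 1: select D,R (d=2, Q=-282); attach at lengths (1, 1); label the merged cluster DR
  updated: d(DR,E)=34, d(DR,I)=47/2, d(DR,L)=31, d(DR,O)=37, d(DR,S)=27/2
iteration 2: select DR,S (d=27/2, Q=-411/2); attach at lengths (145/16, 71/16); label the merged cluster DRS
  updated: d(DRS,E)=121/4, d(DRS,I)=35/2, d(DRS,L)=91/4, d(DRS,O)=75/4
iteration 3: select L,O (d=3, Q=-253/2); attach at lengths (37/6, -19/6); label the merged cluster LO
  updated: d(DRS,LO)=77/4, d(E,LO)=18, d(I,LO)=23
iteration 4: select DRS,LO (d=77/4, Q=-355/4); attach at lengths (181/16, 127/16); label the merged cluster DLORS
  updated: d(DLORS,E)=29/2, d(DLORS,I)=85/8
iteration 5: select DLORS,E (d=29/2, Q=-289/8); attach at lengths (113/16, 119/16); label the merged cluster DELORS
  updated: d(DELORS,I)=57/16
iteration 6: select DELORS,I (d=57/16); attach at lengths (57/32, 57/32); label the merged cluster DEILORS
final tree: (((((D:1,R:1):145/16,S:71/16):181/16,(L:37/6,O:-19/6):127/16):113/16,E:119/16):57/32,I:57/32)
total length: 893/16

893/16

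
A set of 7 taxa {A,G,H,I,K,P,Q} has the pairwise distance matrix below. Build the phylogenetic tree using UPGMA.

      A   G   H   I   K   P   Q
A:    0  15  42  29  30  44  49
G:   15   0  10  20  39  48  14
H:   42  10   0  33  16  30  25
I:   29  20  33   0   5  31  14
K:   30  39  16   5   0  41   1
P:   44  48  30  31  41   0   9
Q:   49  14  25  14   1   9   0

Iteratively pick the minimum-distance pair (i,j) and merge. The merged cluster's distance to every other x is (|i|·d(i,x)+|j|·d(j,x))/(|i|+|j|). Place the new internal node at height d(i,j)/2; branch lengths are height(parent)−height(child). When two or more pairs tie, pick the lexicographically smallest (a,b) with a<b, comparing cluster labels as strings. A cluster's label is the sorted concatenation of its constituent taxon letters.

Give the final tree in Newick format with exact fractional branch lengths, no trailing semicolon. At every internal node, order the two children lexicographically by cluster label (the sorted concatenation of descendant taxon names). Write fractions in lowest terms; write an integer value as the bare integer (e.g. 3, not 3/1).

(A:209/12,(((G:5,H:5):29/4,(I:19/4,(K:1/2,Q:1/2):17/4):15/2):73/20,P:159/10):91/60)

1. join K+Q (d=1) ⇒ KQ; edges |K|=1/2, |Q|=1/2
  updated: d(A,KQ)=79/2, d(G,KQ)=53/2, d(H,KQ)=41/2, d(I,KQ)=19/2, d(KQ,P)=25
2. join I+KQ (d=19/2) ⇒ IKQ; edges |I|=19/4, |KQ|=17/4
  updated: d(A,IKQ)=36, d(G,IKQ)=73/3, d(H,IKQ)=74/3, d(IKQ,P)=27
3. join G+H (d=10) ⇒ GH; edges |G|=5, |H|=5
  updated: d(A,GH)=57/2, d(GH,IKQ)=49/2, d(GH,P)=39
4. join GH+IKQ (d=49/2) ⇒ GHIKQ; edges |GH|=29/4, |IKQ|=15/2
  updated: d(A,GHIKQ)=33, d(GHIKQ,P)=159/5
5. join GHIKQ+P (d=159/5) ⇒ GHIKPQ; edges |GHIKQ|=73/20, |P|=159/10
  updated: d(A,GHIKPQ)=209/6
6. join A+GHIKPQ (d=209/6) ⇒ AGHIKPQ; edges |A|=209/12, |GHIKPQ|=91/60
final tree: (A:209/12,(((G:5,H:5):29/4,(I:19/4,(K:1/2,Q:1/2):17/4):15/2):73/20,P:159/10):91/60)
total length: 2197/30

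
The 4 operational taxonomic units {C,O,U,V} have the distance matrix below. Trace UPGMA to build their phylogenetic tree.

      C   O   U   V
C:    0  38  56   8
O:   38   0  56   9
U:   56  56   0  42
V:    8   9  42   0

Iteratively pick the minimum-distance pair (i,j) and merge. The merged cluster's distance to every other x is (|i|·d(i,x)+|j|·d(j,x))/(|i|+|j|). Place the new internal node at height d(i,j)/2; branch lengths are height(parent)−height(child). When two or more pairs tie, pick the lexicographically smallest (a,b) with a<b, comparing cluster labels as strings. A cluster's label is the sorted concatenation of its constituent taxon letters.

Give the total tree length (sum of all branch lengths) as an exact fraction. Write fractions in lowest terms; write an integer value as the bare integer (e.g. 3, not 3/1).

805/12

iteration 1: select C,V (d=8); attach at lengths (4, 4); label the merged cluster CV
  updated: d(CV,O)=47/2, d(CV,U)=49
iteration 2: select CV,O (d=47/2); attach at lengths (31/4, 47/4); label the merged cluster COV
  updated: d(COV,U)=154/3
iteration 3: select COV,U (d=154/3); attach at lengths (167/12, 77/3); label the merged cluster COUV
final tree: (((C:4,V:4):31/4,O:47/4):167/12,U:77/3)
total length: 805/12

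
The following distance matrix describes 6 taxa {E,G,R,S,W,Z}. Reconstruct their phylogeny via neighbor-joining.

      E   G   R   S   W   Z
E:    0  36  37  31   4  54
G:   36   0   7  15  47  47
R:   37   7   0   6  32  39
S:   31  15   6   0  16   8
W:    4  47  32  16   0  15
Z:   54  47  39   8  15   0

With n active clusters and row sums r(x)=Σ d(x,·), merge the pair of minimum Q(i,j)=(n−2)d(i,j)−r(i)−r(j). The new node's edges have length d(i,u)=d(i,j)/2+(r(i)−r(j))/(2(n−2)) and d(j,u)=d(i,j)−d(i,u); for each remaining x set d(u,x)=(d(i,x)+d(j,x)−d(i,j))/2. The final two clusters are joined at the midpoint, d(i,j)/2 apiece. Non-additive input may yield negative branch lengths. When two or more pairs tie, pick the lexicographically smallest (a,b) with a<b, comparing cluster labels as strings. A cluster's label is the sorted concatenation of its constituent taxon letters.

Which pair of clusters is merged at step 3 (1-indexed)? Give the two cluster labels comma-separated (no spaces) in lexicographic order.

1. join E+W (d=4, Q=-260) ⇒ EW; edges |E|=8, |W|=-4
  updated: d(EW,G)=79/2, d(EW,R)=65/2, d(EW,S)=43/2, d(EW,Z)=65/2
2. join G+R (d=7, Q=-172) ⇒ GR; edges |G|=15/2, |R|=-1/2
  updated: d(EW,GR)=65/2, d(GR,S)=7, d(GR,Z)=79/2
3. join EW+Z (d=65/2, Q=-203/2) ⇒ EWZ; edges |EW|=143/8, |Z|=117/8
  updated: d(EWZ,GR)=79/4, d(EWZ,S)=-3/2
4. join EWZ+GR (d=79/4, Q=-101/4) ⇒ EGRWZ; edges |EWZ|=45/8, |GR|=113/8
  updated: d(EGRWZ,S)=-57/8
5. join EGRWZ+S (d=-57/8) ⇒ EGRSWZ; edges |EGRWZ|=-57/16, |S|=-57/16
final tree: ((((E:8,W:-4):143/8,Z:117/8):45/8,(G:15/2,R:-1/2):113/8):-57/16,S:-57/16)
total length: 449/8

EW,Z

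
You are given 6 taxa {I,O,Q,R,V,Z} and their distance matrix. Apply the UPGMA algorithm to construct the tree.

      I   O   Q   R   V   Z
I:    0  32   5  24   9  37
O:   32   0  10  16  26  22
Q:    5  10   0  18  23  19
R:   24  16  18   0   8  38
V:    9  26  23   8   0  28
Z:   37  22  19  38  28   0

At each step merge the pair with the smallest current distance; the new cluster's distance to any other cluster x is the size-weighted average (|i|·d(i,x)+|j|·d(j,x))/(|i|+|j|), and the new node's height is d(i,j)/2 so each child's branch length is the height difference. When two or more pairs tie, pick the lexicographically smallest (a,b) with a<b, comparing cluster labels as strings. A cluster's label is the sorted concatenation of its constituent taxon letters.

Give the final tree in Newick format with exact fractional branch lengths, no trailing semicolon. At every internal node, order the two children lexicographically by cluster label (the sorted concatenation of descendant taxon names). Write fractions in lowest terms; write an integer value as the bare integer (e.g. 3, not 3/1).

step 1: merge (I,Q) at d=5; branch lengths I→5/2, Q→5/2; new cluster IQ
  updated: d(IQ,O)=21, d(IQ,R)=21, d(IQ,V)=16, d(IQ,Z)=28
step 2: merge (R,V) at d=8; branch lengths R→4, V→4; new cluster RV
  updated: d(IQ,RV)=37/2, d(O,RV)=21, d(RV,Z)=33
step 3: merge (IQ,RV) at d=37/2; branch lengths IQ→27/4, RV→21/4; new cluster IQRV
  updated: d(IQRV,O)=21, d(IQRV,Z)=61/2
step 4: merge (IQRV,O) at d=21; branch lengths IQRV→5/4, O→21/2; new cluster IOQRV
  updated: d(IOQRV,Z)=144/5
step 5: merge (IOQRV,Z) at d=144/5; branch lengths IOQRV→39/10, Z→72/5; new cluster IOQRVZ
final tree: ((((I:5/2,Q:5/2):27/4,(R:4,V:4):21/4):5/4,O:21/2):39/10,Z:72/5)
total length: 1101/20

((((I:5/2,Q:5/2):27/4,(R:4,V:4):21/4):5/4,O:21/2):39/10,Z:72/5)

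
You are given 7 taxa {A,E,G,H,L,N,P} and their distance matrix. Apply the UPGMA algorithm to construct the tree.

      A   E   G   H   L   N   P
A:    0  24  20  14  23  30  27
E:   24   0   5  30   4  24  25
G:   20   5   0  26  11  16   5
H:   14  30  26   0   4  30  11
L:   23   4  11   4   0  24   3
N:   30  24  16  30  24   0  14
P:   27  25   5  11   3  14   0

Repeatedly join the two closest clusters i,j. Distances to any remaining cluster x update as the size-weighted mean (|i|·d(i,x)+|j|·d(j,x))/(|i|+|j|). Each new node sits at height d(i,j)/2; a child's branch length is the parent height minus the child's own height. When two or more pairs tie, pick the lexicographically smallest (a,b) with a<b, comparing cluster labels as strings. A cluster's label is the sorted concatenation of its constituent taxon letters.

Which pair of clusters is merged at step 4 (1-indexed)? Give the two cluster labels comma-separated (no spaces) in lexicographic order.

iteration 1: select L,P (d=3); attach at lengths (3/2, 3/2); label the merged cluster LP
  updated: d(A,LP)=25, d(E,LP)=29/2, d(G,LP)=8, d(H,LP)=15/2, d(LP,N)=19
iteration 2: select E,G (d=5); attach at lengths (5/2, 5/2); label the merged cluster EG
  updated: d(A,EG)=22, d(EG,H)=28, d(EG,LP)=45/4, d(EG,N)=20
iteration 3: select H,LP (d=15/2); attach at lengths (15/4, 9/4); label the merged cluster HLP
  updated: d(A,HLP)=64/3, d(EG,HLP)=101/6, d(HLP,N)=68/3
iteration 4: select EG,HLP (d=101/6); attach at lengths (71/12, 14/3); label the merged cluster EGHLP
  updated: d(A,EGHLP)=108/5, d(EGHLP,N)=108/5
iteration 5: select A,EGHLP (d=108/5); attach at lengths (54/5, 143/60); label the merged cluster AEGHLP
  updated: d(AEGHLP,N)=23
iteration 6: select AEGHLP,N (d=23); attach at lengths (7/10, 23/2); label the merged cluster AEGHLNP
final tree: ((A:54/5,((E:5/2,G:5/2):71/12,(H:15/4,(L:3/2,P:3/2):9/4):14/3):143/60):7/10,N:23/2)
total length: 1499/30

EG,HLP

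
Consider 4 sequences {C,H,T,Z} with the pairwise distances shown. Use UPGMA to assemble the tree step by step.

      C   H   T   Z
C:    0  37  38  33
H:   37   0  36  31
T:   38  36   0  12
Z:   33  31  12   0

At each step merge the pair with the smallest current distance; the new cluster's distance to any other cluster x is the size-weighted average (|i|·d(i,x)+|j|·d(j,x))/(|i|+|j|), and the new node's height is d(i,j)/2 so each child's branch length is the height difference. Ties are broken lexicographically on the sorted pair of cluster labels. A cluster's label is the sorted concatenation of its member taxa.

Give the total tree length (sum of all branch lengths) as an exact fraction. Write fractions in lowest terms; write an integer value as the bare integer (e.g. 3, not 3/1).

235/4

iteration 1: select T,Z (d=12); attach at lengths (6, 6); label the merged cluster TZ
  updated: d(C,TZ)=71/2, d(H,TZ)=67/2
iteration 2: select H,TZ (d=67/2); attach at lengths (67/4, 43/4); label the merged cluster HTZ
  updated: d(C,HTZ)=36
iteration 3: select C,HTZ (d=36); attach at lengths (18, 5/4); label the merged cluster CHTZ
final tree: (C:18,(H:67/4,(T:6,Z:6):43/4):5/4)
total length: 235/4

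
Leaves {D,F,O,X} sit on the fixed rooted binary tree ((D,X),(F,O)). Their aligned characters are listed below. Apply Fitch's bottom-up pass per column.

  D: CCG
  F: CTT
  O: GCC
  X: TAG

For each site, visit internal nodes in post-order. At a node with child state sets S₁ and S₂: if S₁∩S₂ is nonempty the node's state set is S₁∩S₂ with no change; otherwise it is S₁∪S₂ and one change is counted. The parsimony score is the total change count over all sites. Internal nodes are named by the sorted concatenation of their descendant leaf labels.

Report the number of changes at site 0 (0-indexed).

DX@0: {C} ∪ {T} = {C,T} (union, +1)
FO@0: {C} ∪ {G} = {C,G} (union, +1)
DFOX@0: {C,T} ∩ {C,G} = {C} (intersection, +0)
DX@1: {C} ∪ {A} = {A,C} (union, +1)
FO@1: {T} ∪ {C} = {C,T} (union, +1)
DFOX@1: {A,C} ∩ {C,T} = {C} (intersection, +0)
DX@2: {G} ∩ {G} = {G} (intersection, +0)
FO@2: {T} ∪ {C} = {C,T} (union, +1)
DFOX@2: {G} ∪ {C,T} = {C,G,T} (union, +1)
per-site changes: [2, 2, 2]; total = 6

2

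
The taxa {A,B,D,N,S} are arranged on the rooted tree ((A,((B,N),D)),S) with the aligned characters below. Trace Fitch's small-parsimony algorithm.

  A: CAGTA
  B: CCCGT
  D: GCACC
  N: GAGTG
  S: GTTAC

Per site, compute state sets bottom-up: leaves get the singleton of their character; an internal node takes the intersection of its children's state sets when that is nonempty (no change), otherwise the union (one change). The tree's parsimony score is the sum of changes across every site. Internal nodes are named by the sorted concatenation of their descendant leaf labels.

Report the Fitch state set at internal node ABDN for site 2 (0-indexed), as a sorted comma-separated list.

G

[col 0] BN: children B:{C}, N:{G} ∪→ {C,G}; cost 1
[col 0] BDN: children BN:{C,G}, D:{G} ∩→ {G}; cost 0
[col 0] ABDN: children A:{C}, BDN:{G} ∪→ {C,G}; cost 1
[col 0] ABDNS: children ABDN:{C,G}, S:{G} ∩→ {G}; cost 0
[col 1] BN: children B:{C}, N:{A} ∪→ {A,C}; cost 1
[col 1] BDN: children BN:{A,C}, D:{C} ∩→ {C}; cost 0
[col 1] ABDN: children A:{A}, BDN:{C} ∪→ {A,C}; cost 1
[col 1] ABDNS: children ABDN:{A,C}, S:{T} ∪→ {A,C,T}; cost 1
[col 2] BN: children B:{C}, N:{G} ∪→ {C,G}; cost 1
[col 2] BDN: children BN:{C,G}, D:{A} ∪→ {A,C,G}; cost 1
[col 2] ABDN: children A:{G}, BDN:{A,C,G} ∩→ {G}; cost 0
[col 2] ABDNS: children ABDN:{G}, S:{T} ∪→ {G,T}; cost 1
[col 3] BN: children B:{G}, N:{T} ∪→ {G,T}; cost 1
[col 3] BDN: children BN:{G,T}, D:{C} ∪→ {C,G,T}; cost 1
[col 3] ABDN: children A:{T}, BDN:{C,G,T} ∩→ {T}; cost 0
[col 3] ABDNS: children ABDN:{T}, S:{A} ∪→ {A,T}; cost 1
[col 4] BN: children B:{T}, N:{G} ∪→ {G,T}; cost 1
[col 4] BDN: children BN:{G,T}, D:{C} ∪→ {C,G,T}; cost 1
[col 4] ABDN: children A:{A}, BDN:{C,G,T} ∪→ {A,C,G,T}; cost 1
[col 4] ABDNS: children ABDN:{A,C,G,T}, S:{C} ∩→ {C}; cost 0
per-site changes: [2, 3, 3, 3, 3]; total = 14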